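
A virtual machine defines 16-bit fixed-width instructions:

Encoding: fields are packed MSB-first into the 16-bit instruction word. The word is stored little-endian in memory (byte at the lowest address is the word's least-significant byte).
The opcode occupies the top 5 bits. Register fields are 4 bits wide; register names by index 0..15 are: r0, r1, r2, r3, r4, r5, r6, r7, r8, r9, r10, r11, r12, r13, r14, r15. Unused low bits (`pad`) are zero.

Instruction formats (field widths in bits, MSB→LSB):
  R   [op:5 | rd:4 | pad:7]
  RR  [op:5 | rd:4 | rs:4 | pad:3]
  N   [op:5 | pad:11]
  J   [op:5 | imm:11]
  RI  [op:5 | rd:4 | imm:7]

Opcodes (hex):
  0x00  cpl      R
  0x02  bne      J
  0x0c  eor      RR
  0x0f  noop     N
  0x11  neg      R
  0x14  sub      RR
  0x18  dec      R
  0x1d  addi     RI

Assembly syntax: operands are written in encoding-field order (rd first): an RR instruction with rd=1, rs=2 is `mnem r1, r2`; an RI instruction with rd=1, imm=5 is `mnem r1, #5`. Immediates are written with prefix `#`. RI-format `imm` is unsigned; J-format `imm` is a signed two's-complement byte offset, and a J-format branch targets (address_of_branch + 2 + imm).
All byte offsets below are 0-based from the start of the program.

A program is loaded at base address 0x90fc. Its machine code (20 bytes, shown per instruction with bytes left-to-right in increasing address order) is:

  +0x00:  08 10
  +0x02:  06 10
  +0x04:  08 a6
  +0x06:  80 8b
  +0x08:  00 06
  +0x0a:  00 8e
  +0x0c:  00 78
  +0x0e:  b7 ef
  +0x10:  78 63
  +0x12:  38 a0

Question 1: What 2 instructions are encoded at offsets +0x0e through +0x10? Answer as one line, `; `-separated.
addi r15, #55; eor r6, r15

[0e] b7 ef → 0xefb7
  op=0xefb7>>11=0x1d ⇒ addi (RI)
  rd: (w>>7)&0xf=0xf → r15
  imm: (w>>0)&0x7f=0x37 → #55
[10] 78 63 → 0x6378
  op=0x6378>>11=0xc ⇒ eor (RR)
  rd: (w>>7)&0xf=0x6 → r6
  rs: (w>>3)&0xf=0xf → r15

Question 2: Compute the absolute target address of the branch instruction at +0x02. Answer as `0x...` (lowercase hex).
0x9106

@+02  little-endian(06 10) = 0x1006
  top 5b → 0x2 → bne [J]
  [10:0] imm=6 = #6
  target = base 0x90fc + off 0x02 + 2 + imm 6 = 0x9106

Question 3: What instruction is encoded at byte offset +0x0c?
+0x0c: 00 78 ⇒ word 0x7800 (little)
  op=0x7800>>11=0xf ⇒ noop (N)

noop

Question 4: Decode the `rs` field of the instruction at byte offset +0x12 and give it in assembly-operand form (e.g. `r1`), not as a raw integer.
r7

off 0x12: read 38 a0 as little → 0xa038
  top 5b → 0x14 → sub [RR]
  [10:7] rd=0 = r0
  [6:3] rs=7 = r7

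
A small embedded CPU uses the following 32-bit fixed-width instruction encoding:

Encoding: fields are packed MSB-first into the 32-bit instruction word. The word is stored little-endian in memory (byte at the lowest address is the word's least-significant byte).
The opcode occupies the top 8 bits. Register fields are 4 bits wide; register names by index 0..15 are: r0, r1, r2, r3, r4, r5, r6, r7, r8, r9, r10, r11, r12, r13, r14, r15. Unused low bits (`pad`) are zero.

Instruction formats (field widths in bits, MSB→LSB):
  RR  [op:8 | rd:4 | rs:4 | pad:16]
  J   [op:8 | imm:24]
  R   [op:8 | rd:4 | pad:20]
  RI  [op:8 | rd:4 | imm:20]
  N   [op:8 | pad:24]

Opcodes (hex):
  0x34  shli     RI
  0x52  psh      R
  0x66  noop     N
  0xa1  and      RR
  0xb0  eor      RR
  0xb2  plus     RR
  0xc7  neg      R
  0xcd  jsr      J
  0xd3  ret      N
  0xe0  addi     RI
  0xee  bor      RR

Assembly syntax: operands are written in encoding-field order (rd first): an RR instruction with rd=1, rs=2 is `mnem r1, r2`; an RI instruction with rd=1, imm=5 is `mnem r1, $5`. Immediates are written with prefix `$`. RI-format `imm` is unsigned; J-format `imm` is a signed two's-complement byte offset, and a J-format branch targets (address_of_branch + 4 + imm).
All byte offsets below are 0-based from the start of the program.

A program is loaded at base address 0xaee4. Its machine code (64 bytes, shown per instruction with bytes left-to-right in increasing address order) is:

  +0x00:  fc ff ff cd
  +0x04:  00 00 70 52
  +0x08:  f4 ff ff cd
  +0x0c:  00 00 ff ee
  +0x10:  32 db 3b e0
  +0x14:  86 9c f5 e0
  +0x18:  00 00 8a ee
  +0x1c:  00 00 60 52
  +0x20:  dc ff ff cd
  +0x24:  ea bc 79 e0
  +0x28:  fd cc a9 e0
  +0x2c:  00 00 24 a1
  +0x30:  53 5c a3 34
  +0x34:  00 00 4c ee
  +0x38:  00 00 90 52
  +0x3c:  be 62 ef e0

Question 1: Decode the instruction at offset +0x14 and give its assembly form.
addi r15, $367750

[14] 86 9c f5 e0 → 0xe0f59c86
  opcode bits[31:24]=0xe0: addi/RI
  [23:20] rd=15 = r15
  [19:0] imm=367750 = $367750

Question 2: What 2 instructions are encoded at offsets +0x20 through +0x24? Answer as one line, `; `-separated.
jsr $-36; addi r7, $638186

[20] dc ff ff cd → 0xcdffffdc
  top 8b → 0xcd → jsr [J]
  imm@[23:0]=0xffffdc (s24→-36) ⇒ $-36
[24] ea bc 79 e0 → 0xe079bcea
  top 8b → 0xe0 → addi [RI]
  rd@[23:20]=0x7 ⇒ r7
  imm@[19:0]=0x9bcea ⇒ $638186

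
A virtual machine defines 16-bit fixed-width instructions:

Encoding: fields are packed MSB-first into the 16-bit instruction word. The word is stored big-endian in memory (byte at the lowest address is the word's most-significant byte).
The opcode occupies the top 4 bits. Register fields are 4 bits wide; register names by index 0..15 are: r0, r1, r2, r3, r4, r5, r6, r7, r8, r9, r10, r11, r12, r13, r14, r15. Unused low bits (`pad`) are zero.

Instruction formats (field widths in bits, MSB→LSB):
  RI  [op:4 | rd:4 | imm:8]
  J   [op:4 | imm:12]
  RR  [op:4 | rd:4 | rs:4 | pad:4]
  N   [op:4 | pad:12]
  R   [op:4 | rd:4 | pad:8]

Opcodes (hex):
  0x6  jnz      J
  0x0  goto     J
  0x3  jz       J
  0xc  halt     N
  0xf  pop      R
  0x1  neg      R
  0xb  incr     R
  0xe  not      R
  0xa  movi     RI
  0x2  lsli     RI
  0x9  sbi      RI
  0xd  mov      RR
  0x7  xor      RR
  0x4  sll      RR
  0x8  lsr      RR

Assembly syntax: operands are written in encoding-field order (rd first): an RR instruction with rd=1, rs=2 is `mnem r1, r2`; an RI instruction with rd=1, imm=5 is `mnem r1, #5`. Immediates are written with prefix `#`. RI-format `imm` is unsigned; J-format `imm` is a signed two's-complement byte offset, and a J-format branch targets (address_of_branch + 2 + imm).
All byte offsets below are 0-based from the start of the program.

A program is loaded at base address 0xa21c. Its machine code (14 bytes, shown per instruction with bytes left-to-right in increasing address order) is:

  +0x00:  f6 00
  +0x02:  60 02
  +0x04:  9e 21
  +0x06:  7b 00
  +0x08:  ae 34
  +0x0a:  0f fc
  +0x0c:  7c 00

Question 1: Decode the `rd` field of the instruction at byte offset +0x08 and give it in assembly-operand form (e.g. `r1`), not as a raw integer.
r14

[08] ae 34 → 0xae34
  top 4b → 0xa → movi [RI]
  [11:8] rd=14 = r14
  [7:0] imm=52 = #52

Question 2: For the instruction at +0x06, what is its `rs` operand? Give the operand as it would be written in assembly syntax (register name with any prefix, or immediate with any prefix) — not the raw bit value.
r0

+0x06: 7b 00 ⇒ word 0x7b00 (big)
  op=0x7b00>>12=0x7 ⇒ xor (RR)
  [11:8] rd=11 = r11
  [7:4] rs=0 = r0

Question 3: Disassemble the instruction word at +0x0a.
goto #-4

@+0a  big-endian(0f fc) = 0x0ffc
  op=0x0ffc>>12=0x0 ⇒ goto (J)
  [11:0] imm=4092 (s12→-4) = #-4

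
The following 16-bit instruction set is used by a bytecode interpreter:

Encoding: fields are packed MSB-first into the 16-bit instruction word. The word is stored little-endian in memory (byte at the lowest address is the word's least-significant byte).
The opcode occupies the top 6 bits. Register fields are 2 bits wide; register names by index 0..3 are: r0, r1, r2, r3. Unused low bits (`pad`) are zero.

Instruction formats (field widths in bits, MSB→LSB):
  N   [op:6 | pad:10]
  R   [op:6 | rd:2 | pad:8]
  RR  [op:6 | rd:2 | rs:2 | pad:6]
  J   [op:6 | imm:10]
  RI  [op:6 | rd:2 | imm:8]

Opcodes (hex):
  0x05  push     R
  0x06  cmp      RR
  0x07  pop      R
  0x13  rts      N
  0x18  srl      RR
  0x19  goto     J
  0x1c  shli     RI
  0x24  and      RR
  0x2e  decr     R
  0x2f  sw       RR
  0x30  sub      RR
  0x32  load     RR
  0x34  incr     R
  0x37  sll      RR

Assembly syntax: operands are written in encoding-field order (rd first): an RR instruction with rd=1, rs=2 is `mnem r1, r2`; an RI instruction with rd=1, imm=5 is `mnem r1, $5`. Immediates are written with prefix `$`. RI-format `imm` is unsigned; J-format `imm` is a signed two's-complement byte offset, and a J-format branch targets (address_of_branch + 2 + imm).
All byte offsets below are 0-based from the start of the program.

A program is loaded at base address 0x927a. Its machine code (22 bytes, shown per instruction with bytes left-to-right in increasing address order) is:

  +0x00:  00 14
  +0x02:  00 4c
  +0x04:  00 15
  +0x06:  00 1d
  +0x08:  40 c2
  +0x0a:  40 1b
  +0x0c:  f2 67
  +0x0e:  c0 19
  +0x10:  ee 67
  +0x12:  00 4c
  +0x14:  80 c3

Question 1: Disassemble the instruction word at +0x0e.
cmp r1, r3

@+0e  little-endian(c0 19) = 0x19c0
  opcode bits[15:10]=0x6: cmp/RR
  [9:8] rd=1 = r1
  [7:6] rs=3 = r3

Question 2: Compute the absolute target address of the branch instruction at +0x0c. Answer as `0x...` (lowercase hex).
0x927a

+0x0c: f2 67 ⇒ word 0x67f2 (little)
  op=0x67f2>>10=0x19 ⇒ goto (J)
  [9:0] imm=1010 (s10→-14) = $-14
  target = base 0x927a + off 0x0c + 2 + imm -14 = 0x927a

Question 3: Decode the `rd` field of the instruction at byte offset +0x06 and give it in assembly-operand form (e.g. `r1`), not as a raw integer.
r1

+0x06: 00 1d ⇒ word 0x1d00 (little)
  op=0x1d00>>10=0x7 ⇒ pop (R)
  rd: (w>>8)&0x3=0x1 → r1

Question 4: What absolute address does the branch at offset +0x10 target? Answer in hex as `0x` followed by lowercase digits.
0x927a

@+10  little-endian(ee 67) = 0x67ee
  opcode bits[15:10]=0x19: goto/J
  imm: (w>>0)&0x3ff=0x3ee (s10→-18) → $-18
  target = base 0x927a + off 0x10 + 2 + imm -18 = 0x927a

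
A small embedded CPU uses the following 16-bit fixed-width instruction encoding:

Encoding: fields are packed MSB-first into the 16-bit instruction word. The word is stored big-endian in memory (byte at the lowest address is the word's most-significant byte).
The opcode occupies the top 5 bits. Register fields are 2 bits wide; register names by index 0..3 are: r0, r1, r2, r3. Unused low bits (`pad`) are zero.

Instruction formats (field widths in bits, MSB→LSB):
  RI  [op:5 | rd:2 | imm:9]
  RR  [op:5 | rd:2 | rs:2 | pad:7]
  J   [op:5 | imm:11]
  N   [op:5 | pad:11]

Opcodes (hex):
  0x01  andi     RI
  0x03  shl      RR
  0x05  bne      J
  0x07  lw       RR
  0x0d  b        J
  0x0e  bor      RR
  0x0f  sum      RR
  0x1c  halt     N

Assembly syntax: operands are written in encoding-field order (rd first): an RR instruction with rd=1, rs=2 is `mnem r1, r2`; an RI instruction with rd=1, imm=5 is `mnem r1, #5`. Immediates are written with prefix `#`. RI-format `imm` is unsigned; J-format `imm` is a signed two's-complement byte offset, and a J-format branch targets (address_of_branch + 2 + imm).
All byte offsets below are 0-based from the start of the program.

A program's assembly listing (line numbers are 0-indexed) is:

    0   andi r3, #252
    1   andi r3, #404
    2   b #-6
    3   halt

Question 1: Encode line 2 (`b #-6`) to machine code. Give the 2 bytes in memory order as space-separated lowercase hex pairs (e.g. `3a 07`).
L2: b op=0xd:5|imm=-6:11 ⇒ 0x6ffa ⇒ big 6f fa

6f fa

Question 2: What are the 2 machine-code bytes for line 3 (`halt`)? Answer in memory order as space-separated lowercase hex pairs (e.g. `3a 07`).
e0 00

L3: halt op=0x1c:5|pad=0:11 ⇒ 0xe000 ⇒ big e0 00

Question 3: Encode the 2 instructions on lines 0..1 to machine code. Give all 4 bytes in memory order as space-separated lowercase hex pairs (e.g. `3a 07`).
line 0 (andi): pack op=0x1:5|rd=3:2|imm=252:9 = 0x0efc; big→ 0e fc
line 1 (andi): pack op=0x1:5|rd=3:2|imm=404:9 = 0x0f94; big→ 0f 94

0e fc 0f 94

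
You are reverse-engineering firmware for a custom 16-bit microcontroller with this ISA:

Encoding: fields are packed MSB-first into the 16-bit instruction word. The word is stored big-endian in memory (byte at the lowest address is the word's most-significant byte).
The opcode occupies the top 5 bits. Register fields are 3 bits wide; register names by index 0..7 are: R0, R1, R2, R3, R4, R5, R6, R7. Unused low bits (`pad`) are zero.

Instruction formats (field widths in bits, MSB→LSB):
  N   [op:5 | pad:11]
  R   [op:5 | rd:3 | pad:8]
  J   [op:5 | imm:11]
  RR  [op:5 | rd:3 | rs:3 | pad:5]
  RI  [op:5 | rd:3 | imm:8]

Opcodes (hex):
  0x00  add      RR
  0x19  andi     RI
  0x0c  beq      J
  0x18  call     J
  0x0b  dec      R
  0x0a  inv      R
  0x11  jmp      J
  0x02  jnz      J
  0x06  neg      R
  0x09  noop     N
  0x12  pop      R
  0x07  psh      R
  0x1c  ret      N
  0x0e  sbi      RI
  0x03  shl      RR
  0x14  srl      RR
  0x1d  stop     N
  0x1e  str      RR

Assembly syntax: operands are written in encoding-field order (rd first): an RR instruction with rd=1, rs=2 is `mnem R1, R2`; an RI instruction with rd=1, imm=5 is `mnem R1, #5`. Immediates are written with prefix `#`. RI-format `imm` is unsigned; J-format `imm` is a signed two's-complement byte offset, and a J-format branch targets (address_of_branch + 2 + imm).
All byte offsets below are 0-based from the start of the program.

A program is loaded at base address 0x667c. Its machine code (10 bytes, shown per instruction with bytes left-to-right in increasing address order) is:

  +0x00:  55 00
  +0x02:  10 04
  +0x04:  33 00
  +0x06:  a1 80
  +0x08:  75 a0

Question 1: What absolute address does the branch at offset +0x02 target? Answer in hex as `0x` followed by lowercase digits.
0x6684

+0x02: 10 04 ⇒ word 0x1004 (big)
  op=0x1004>>11=0x2 ⇒ jnz (J)
  [10:0] imm=4 = #4
  target = base 0x667c + off 0x02 + 2 + imm 4 = 0x6684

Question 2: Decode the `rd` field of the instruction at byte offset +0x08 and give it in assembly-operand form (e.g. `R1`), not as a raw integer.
[08] 75 a0 → 0x75a0
  top 5b → 0xe → sbi [RI]
  rd: (w>>8)&0x7=0x5 → R5
  imm: (w>>0)&0xff=0xa0 → #160

R5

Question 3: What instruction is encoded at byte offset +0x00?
off 0x00: read 55 00 as big → 0x5500
  op=0x5500>>11=0xa ⇒ inv (R)
  [10:8] rd=5 = R5

inv R5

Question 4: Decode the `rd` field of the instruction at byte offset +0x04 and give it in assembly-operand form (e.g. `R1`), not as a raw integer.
@+04  big-endian(33 00) = 0x3300
  top 5b → 0x6 → neg [R]
  rd: (w>>8)&0x7=0x3 → R3

R3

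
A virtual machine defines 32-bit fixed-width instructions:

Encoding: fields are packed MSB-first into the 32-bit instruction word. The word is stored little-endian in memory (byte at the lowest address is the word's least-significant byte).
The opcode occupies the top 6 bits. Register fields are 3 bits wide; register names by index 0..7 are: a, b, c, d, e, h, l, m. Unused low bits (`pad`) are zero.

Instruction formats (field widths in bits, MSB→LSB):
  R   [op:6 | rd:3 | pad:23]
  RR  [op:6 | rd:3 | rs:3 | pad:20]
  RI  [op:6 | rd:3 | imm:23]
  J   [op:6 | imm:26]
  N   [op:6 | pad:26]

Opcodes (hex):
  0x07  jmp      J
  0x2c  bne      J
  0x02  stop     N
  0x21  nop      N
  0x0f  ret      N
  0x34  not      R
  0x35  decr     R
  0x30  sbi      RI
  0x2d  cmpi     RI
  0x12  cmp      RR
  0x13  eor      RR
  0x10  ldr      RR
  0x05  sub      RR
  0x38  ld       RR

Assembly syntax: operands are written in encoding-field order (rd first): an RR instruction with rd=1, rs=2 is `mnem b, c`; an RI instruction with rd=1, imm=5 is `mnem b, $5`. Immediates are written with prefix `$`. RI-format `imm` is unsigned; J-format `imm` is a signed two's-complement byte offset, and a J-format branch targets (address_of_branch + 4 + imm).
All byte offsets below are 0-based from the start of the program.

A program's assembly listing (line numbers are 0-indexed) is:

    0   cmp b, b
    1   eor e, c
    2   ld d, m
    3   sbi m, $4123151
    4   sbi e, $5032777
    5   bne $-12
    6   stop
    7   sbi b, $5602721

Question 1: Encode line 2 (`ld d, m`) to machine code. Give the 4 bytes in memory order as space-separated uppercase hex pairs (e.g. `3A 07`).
2. ld fields op=0x38:6|rd=3:3|rs=7:3|pad=0:20 → word e1f00000h → 00 00 f0 e1

00 00 F0 E1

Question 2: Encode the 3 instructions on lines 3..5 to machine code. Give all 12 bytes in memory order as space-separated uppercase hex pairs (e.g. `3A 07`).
0F EA BE C3 49 CB 4C C2 F4 FF FF B3

line 3 (sbi): pack op=0x30:6|rd=7:3|imm=4123151:23 = 0xc3beea0f; little→ 0f ea be c3
line 4 (sbi): pack op=0x30:6|rd=4:3|imm=5032777:23 = 0xc24ccb49; little→ 49 cb 4c c2
line 5 (bne): pack op=0x2c:6|imm=-12:26 = 0xb3fffff4; little→ f4 ff ff b3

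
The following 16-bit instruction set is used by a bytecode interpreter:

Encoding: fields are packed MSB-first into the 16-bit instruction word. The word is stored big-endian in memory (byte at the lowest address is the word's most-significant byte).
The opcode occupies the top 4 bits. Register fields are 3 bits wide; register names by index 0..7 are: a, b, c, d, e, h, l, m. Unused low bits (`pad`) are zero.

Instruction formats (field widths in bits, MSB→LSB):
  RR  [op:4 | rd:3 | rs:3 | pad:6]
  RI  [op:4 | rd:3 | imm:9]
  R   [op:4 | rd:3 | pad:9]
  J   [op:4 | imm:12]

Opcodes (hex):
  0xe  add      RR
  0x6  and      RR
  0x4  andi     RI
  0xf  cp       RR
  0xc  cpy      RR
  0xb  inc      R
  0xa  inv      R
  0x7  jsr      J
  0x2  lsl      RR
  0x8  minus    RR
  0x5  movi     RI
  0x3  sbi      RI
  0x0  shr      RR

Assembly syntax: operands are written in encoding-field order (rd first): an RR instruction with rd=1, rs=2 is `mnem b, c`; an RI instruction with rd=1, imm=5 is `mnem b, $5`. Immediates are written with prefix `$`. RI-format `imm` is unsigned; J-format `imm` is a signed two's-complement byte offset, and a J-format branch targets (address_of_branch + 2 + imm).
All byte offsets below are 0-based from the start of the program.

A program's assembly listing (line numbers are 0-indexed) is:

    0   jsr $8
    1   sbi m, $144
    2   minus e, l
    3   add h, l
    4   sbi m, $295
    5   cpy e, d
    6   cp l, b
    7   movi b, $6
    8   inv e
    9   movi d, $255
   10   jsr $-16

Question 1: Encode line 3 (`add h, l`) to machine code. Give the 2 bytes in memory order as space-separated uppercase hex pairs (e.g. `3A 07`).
line 3 (add): pack op=0xe:4|rd=5:3|rs=6:3|pad=0:6 = 0xeb80; big→ eb 80

EB 80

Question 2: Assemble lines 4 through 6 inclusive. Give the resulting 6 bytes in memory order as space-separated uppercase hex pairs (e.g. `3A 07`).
3F 27 C8 C0 FC 40

L4: sbi op=0x3:4|rd=7:3|imm=295:9 ⇒ 0x3f27 ⇒ big 3f 27
L5: cpy op=0xc:4|rd=4:3|rs=3:3|pad=0:6 ⇒ 0xc8c0 ⇒ big c8 c0
L6: cp op=0xf:4|rd=6:3|rs=1:3|pad=0:6 ⇒ 0xfc40 ⇒ big fc 40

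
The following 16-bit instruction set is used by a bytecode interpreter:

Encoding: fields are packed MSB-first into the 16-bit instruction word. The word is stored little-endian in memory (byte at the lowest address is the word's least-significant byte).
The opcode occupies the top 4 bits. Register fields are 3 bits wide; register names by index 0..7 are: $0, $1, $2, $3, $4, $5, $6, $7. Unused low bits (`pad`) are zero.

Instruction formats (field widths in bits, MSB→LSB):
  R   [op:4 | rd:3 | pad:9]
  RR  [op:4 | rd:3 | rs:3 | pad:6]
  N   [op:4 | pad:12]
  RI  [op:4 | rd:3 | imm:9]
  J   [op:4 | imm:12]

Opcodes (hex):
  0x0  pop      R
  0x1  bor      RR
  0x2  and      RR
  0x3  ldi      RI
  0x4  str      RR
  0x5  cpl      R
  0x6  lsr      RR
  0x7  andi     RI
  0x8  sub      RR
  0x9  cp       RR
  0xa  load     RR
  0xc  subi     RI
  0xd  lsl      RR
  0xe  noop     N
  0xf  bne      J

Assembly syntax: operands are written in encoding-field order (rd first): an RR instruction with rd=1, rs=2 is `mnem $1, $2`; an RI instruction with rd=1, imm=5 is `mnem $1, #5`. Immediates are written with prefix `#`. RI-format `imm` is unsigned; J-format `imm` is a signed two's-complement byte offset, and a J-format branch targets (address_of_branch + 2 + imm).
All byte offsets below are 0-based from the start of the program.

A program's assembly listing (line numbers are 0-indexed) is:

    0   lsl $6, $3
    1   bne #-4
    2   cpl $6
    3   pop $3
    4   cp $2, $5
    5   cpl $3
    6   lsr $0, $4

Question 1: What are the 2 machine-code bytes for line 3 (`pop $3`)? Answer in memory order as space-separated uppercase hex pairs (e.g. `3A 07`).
line 3 (pop): pack op=0x0:4|rd=3:3|pad=0:9 = 0x0600; little→ 00 06

00 06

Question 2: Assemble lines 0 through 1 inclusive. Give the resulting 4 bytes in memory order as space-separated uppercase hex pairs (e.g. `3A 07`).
line 0 (lsl): pack op=0xd:4|rd=6:3|rs=3:3|pad=0:6 = 0xdcc0; little→ c0 dc
line 1 (bne): pack op=0xf:4|imm=-4:12 = 0xfffc; little→ fc ff

C0 DC FC FF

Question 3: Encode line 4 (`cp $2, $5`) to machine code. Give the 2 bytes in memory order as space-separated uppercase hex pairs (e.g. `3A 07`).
40 95

line 4 (cp): pack op=0x9:4|rd=2:3|rs=5:3|pad=0:6 = 0x9540; little→ 40 95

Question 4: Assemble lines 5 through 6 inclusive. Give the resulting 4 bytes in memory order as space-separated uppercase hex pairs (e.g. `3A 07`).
L5: cpl op=0x5:4|rd=3:3|pad=0:9 ⇒ 0x5600 ⇒ little 00 56
L6: lsr op=0x6:4|rd=0:3|rs=4:3|pad=0:6 ⇒ 0x6100 ⇒ little 00 61

00 56 00 61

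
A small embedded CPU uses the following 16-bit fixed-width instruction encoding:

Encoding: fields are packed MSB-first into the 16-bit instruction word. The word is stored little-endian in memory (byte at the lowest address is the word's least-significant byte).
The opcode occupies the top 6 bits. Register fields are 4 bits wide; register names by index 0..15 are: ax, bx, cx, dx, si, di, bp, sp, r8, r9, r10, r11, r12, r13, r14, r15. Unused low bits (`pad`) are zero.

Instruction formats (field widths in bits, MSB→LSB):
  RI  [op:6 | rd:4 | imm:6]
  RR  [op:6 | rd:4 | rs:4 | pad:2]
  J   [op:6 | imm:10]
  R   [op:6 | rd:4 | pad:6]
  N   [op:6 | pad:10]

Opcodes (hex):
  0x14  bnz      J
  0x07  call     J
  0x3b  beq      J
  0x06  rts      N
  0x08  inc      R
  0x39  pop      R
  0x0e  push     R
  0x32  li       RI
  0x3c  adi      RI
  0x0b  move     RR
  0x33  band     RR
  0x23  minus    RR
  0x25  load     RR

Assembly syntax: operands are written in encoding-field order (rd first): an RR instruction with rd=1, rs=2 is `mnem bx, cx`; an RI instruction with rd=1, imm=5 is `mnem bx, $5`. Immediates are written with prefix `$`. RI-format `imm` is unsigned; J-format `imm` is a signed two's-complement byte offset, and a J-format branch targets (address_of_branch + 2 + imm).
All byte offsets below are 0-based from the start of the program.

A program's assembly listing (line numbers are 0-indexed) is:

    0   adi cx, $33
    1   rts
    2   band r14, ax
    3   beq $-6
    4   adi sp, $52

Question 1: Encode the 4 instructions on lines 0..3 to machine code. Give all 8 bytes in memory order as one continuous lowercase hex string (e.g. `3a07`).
L0: adi op=0x3c:6|rd=2:4|imm=33:6 ⇒ 0xf0a1 ⇒ little a1 f0
L1: rts op=0x6:6|pad=0:10 ⇒ 0x1800 ⇒ little 00 18
L2: band op=0x33:6|rd=14:4|rs=0:4|pad=0:2 ⇒ 0xcf80 ⇒ little 80 cf
L3: beq op=0x3b:6|imm=-6:10 ⇒ 0xeffa ⇒ little fa ef

a1f0001880cffaef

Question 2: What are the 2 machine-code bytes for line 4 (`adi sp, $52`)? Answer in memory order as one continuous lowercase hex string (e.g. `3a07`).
4. adi fields op=0x3c:6|rd=7:4|imm=52:6 → word f1f4h → f4 f1

f4f1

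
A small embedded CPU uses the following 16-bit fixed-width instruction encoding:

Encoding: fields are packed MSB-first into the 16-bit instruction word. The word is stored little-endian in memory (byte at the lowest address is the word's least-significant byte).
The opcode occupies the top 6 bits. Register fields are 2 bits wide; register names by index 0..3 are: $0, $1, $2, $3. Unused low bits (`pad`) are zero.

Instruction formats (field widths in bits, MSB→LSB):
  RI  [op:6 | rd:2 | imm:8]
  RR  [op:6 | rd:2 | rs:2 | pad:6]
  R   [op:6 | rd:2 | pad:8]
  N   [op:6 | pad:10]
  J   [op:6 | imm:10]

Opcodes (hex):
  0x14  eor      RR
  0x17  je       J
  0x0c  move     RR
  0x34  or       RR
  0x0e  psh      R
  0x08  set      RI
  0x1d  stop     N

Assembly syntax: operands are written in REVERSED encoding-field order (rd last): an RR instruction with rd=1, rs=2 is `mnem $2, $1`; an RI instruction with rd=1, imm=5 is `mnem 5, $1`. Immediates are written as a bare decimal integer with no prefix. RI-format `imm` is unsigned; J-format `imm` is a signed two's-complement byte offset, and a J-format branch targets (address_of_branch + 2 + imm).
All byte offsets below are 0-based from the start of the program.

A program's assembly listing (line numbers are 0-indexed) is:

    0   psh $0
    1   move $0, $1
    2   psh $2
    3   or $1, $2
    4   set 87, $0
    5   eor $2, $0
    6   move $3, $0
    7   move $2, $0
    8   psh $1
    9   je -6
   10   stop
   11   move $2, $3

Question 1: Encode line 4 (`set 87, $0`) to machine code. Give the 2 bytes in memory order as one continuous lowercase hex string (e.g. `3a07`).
4. set fields op=0x8:6|rd=0:2|imm=87:8 → word 2057h → 57 20

5720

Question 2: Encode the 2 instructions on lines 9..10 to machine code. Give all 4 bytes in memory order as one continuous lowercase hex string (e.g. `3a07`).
fa5f0074

line 9 (je): pack op=0x17:6|imm=-6:10 = 0x5ffa; little→ fa 5f
line 10 (stop): pack op=0x1d:6|pad=0:10 = 0x7400; little→ 00 74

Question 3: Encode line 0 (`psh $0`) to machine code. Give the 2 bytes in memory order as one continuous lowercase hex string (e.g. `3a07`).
0. psh fields op=0xe:6|rd=0:2|pad=0:8 → word 3800h → 00 38

0038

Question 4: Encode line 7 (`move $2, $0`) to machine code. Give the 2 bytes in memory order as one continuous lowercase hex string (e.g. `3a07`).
line 7 (move): pack op=0xc:6|rd=0:2|rs=2:2|pad=0:6 = 0x3080; little→ 80 30

8030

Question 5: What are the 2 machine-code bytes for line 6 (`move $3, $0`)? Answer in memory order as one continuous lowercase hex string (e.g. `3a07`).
c030

line 6 (move): pack op=0xc:6|rd=0:2|rs=3:2|pad=0:6 = 0x30c0; little→ c0 30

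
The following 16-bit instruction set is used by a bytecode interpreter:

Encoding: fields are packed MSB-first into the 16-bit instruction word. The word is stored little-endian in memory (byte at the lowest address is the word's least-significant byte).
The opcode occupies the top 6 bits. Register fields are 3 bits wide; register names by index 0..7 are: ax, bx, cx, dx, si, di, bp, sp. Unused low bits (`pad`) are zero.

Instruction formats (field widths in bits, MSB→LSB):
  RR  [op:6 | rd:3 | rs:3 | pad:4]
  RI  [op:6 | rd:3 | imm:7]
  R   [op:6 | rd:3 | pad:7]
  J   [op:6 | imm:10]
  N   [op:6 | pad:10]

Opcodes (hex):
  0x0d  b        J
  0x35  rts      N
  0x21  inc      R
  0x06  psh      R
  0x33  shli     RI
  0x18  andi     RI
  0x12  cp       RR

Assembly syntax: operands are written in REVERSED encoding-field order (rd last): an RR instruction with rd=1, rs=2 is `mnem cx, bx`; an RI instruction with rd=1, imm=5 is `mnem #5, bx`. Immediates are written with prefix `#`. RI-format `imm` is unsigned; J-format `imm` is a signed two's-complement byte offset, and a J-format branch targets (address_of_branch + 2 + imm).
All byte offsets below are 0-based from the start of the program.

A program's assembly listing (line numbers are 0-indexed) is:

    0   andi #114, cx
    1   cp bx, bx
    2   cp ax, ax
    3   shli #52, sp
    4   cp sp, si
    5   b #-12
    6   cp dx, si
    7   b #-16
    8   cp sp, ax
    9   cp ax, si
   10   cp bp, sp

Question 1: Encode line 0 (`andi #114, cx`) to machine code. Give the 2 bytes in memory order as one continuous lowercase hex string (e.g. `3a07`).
L0: andi op=0x18:6|rd=2:3|imm=114:7 ⇒ 0x6172 ⇒ little 72 61

7261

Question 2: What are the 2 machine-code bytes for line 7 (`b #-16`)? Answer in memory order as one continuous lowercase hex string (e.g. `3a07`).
line 7 (b): pack op=0xd:6|imm=-16:10 = 0x37f0; little→ f0 37

f037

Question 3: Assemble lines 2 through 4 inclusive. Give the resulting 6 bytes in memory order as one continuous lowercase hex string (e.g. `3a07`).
L2: cp op=0x12:6|rd=0:3|rs=0:3|pad=0:4 ⇒ 0x4800 ⇒ little 00 48
L3: shli op=0x33:6|rd=7:3|imm=52:7 ⇒ 0xcfb4 ⇒ little b4 cf
L4: cp op=0x12:6|rd=4:3|rs=7:3|pad=0:4 ⇒ 0x4a70 ⇒ little 70 4a

0048b4cf704a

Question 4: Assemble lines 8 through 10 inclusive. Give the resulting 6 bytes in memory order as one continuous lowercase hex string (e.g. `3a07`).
7048004ae04b

L8: cp op=0x12:6|rd=0:3|rs=7:3|pad=0:4 ⇒ 0x4870 ⇒ little 70 48
L9: cp op=0x12:6|rd=4:3|rs=0:3|pad=0:4 ⇒ 0x4a00 ⇒ little 00 4a
L10: cp op=0x12:6|rd=7:3|rs=6:3|pad=0:4 ⇒ 0x4be0 ⇒ little e0 4b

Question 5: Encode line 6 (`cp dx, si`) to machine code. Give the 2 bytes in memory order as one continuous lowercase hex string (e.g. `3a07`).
L6: cp op=0x12:6|rd=4:3|rs=3:3|pad=0:4 ⇒ 0x4a30 ⇒ little 30 4a

304a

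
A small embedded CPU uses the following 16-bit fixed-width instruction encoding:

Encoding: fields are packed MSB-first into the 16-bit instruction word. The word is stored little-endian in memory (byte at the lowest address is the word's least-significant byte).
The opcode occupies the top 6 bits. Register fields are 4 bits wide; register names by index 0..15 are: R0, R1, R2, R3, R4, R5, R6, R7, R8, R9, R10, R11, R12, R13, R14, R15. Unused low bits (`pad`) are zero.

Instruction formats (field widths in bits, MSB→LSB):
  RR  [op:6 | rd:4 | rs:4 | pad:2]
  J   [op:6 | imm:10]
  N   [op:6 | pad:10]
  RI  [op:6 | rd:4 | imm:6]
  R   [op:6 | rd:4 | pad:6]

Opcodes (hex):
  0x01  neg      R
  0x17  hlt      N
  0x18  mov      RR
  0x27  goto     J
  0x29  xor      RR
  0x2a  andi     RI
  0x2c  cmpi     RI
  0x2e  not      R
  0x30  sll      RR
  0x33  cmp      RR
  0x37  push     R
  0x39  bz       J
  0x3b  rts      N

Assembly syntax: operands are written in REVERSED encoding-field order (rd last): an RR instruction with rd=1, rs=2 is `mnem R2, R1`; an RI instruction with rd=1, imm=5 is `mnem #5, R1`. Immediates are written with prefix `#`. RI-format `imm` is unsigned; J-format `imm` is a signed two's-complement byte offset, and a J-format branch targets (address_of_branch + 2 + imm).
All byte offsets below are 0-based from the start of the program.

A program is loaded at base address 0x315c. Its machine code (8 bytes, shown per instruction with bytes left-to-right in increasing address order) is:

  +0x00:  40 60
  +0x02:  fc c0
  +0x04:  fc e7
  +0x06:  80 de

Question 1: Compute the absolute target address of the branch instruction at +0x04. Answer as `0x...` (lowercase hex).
0x315e

@+04  little-endian(fc e7) = 0xe7fc
  top 6b → 0x39 → bz [J]
  [9:0] imm=1020 (s10→-4) = #-4
  target = base 0x315c + off 0x04 + 2 + imm -4 = 0x315e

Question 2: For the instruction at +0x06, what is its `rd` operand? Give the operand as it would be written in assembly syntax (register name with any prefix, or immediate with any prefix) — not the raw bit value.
off 0x06: read 80 de as little → 0xde80
  op=0xde80>>10=0x37 ⇒ push (R)
  rd: (w>>6)&0xf=0xa → R10

R10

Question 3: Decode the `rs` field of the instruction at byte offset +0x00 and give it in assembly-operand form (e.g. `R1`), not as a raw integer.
[00] 40 60 → 0x6040
  opcode bits[15:10]=0x18: mov/RR
  [9:6] rd=1 = R1
  [5:2] rs=0 = R0

R0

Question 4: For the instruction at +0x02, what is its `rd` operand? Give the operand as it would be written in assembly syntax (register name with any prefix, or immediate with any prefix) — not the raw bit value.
R3

off 0x02: read fc c0 as little → 0xc0fc
  top 6b → 0x30 → sll [RR]
  rd@[9:6]=0x3 ⇒ R3
  rs@[5:2]=0xf ⇒ R15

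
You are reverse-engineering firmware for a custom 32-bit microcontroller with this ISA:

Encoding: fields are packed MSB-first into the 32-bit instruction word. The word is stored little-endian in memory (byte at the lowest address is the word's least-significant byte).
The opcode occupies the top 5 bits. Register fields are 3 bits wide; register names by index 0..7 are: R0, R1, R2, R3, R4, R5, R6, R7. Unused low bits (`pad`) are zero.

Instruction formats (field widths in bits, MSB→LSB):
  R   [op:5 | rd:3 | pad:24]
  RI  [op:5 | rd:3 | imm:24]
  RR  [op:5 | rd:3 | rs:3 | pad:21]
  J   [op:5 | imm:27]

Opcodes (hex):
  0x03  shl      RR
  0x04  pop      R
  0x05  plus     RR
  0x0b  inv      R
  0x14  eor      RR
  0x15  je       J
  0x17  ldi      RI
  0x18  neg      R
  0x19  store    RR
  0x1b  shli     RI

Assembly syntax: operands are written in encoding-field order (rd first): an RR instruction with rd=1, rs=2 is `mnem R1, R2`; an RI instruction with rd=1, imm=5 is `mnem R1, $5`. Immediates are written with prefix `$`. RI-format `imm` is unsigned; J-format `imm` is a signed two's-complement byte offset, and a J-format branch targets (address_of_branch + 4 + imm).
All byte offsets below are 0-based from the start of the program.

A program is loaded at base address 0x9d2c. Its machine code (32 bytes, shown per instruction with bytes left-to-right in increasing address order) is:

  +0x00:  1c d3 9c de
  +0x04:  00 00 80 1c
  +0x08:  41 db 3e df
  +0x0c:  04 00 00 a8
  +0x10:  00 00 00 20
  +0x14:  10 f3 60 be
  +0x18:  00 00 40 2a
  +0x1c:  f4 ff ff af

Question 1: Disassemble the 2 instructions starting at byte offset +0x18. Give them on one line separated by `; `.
plus R2, R2; je $-12

off 0x18: read 00 00 40 2a as little → 0x2a400000
  top 5b → 0x5 → plus [RR]
  rd@[26:24]=0x2 ⇒ R2
  rs@[23:21]=0x2 ⇒ R2
off 0x1c: read f4 ff ff af as little → 0xaffffff4
  top 5b → 0x15 → je [J]
  imm@[26:0]=0x7fffff4 (s27→-12) ⇒ $-12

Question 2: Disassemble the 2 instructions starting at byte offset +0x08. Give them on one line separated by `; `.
shli R7, $4119361; je $4

@+08  little-endian(41 db 3e df) = 0xdf3edb41
  op=0xdf3edb41>>27=0x1b ⇒ shli (RI)
  rd@[26:24]=0x7 ⇒ R7
  imm@[23:0]=0x3edb41 ⇒ $4119361
@+0c  little-endian(04 00 00 a8) = 0xa8000004
  op=0xa8000004>>27=0x15 ⇒ je (J)
  imm@[26:0]=0x4 ⇒ $4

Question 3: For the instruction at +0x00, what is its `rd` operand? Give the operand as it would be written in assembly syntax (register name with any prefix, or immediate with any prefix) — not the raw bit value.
@+00  little-endian(1c d3 9c de) = 0xde9cd31c
  top 5b → 0x1b → shli [RI]
  rd: (w>>24)&0x7=0x6 → R6
  imm: (w>>0)&0xffffff=0x9cd31c → $10277660

R6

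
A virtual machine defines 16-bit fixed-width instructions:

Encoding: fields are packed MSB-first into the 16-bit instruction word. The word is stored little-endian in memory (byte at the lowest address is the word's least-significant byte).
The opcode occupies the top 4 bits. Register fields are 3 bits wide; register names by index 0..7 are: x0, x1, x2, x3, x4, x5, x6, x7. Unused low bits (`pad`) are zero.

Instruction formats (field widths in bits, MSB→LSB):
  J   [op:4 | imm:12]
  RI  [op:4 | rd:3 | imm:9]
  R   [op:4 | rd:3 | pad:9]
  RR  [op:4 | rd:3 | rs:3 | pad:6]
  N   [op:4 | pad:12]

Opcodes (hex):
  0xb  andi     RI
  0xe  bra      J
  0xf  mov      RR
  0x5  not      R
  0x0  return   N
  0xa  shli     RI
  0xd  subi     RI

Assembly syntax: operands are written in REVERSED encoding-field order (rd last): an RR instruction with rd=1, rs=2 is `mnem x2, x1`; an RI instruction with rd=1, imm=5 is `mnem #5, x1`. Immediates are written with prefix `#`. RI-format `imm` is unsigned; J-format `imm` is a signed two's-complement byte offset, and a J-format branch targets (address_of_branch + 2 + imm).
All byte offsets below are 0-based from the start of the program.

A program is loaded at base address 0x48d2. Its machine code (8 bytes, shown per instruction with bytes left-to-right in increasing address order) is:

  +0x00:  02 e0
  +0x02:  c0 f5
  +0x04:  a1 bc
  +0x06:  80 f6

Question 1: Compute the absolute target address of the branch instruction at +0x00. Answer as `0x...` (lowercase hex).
off 0x00: read 02 e0 as little → 0xe002
  opcode bits[15:12]=0xe: bra/J
  imm@[11:0]=0x2 ⇒ #2
  target = base 0x48d2 + off 0x00 + 2 + imm 2 = 0x48d6

0x48d6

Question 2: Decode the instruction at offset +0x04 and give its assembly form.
andi #161, x6

+0x04: a1 bc ⇒ word 0xbca1 (little)
  top 4b → 0xb → andi [RI]
  rd: (w>>9)&0x7=0x6 → x6
  imm: (w>>0)&0x1ff=0xa1 → #161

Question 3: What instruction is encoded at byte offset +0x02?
mov x7, x2

+0x02: c0 f5 ⇒ word 0xf5c0 (little)
  opcode bits[15:12]=0xf: mov/RR
  rd: (w>>9)&0x7=0x2 → x2
  rs: (w>>6)&0x7=0x7 → x7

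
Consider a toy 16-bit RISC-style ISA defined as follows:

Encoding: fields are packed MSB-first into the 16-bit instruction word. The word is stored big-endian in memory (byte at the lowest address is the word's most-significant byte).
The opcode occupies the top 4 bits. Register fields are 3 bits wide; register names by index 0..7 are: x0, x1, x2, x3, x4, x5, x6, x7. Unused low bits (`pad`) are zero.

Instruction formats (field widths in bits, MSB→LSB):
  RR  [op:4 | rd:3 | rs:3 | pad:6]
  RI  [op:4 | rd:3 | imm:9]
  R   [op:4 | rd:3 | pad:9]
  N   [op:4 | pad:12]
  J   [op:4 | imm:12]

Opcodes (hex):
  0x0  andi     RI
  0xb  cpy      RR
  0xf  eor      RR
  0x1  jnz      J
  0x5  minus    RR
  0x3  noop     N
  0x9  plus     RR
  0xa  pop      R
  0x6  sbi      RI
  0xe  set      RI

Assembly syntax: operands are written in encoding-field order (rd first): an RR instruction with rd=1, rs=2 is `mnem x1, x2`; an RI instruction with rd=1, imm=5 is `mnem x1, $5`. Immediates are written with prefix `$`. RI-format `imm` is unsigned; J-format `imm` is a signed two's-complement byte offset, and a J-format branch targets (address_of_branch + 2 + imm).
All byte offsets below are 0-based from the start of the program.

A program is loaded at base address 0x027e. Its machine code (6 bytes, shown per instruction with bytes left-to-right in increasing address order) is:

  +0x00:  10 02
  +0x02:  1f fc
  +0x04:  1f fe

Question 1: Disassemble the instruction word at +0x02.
jnz $-4

[02] 1f fc → 0x1ffc
  top 4b → 0x1 → jnz [J]
  imm@[11:0]=0xffc (s12→-4) ⇒ $-4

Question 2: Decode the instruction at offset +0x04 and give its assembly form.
+0x04: 1f fe ⇒ word 0x1ffe (big)
  top 4b → 0x1 → jnz [J]
  imm@[11:0]=0xffe (s12→-2) ⇒ $-2

jnz $-2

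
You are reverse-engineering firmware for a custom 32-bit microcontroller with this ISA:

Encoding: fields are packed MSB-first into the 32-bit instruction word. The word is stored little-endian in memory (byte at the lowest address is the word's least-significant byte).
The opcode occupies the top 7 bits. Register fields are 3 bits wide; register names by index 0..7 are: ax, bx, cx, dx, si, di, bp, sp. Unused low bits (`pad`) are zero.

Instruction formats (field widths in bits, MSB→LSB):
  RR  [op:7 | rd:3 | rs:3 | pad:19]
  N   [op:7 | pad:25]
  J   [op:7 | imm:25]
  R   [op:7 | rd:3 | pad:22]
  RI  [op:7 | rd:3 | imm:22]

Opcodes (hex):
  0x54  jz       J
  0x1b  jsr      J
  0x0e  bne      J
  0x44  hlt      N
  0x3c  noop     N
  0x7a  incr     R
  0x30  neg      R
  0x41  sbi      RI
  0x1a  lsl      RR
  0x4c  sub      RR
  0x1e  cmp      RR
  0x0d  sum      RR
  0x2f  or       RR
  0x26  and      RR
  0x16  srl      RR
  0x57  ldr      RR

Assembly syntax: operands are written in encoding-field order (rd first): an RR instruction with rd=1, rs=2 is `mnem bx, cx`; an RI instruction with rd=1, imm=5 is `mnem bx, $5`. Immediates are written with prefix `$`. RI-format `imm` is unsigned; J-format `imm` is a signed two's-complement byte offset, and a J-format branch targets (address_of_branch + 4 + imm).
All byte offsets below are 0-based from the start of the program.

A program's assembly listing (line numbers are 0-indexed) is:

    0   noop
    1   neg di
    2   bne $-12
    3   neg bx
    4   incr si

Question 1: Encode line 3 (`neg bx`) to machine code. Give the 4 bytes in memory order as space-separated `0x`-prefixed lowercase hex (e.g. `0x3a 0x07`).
0x00 0x00 0x40 0x60

3. neg fields op=0x30:7|rd=1:3|pad=0:22 → word 60400000h → 00 00 40 60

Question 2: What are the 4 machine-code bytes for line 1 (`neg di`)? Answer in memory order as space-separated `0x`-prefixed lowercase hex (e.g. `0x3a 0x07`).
1. neg fields op=0x30:7|rd=5:3|pad=0:22 → word 61400000h → 00 00 40 61

0x00 0x00 0x40 0x61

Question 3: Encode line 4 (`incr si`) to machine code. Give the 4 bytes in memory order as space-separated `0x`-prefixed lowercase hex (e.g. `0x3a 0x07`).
0x00 0x00 0x00 0xf5

line 4 (incr): pack op=0x7a:7|rd=4:3|pad=0:22 = 0xf5000000; little→ 00 00 00 f5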